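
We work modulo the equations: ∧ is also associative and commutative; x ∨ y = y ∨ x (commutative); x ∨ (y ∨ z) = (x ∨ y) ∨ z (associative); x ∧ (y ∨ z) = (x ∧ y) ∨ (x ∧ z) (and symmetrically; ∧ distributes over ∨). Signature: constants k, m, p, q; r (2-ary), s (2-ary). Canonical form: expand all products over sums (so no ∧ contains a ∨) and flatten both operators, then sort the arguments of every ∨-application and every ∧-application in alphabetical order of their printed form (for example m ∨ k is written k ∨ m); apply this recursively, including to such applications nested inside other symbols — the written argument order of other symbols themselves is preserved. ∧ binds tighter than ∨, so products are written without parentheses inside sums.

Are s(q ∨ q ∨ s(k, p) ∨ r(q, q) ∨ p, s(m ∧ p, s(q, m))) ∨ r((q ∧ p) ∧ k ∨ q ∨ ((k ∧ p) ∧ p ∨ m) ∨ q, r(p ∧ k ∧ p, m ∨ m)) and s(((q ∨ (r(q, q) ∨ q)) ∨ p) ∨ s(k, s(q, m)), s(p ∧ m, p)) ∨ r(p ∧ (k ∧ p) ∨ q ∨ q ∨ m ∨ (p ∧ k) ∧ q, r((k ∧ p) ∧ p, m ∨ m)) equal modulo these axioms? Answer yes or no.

Answer: no — r(k ∧ p ∧ p ∨ k ∧ p ∧ q ∨ m ∨ q ∨ q, r(k ∧ p ∧ p, m ∨ m)) ∨ s(p ∨ q ∨ q ∨ r(q, q) ∨ s(k, p), s(m ∧ p, s(q, m))) vs r(k ∧ p ∧ p ∨ k ∧ p ∧ q ∨ m ∨ q ∨ q, r(k ∧ p ∧ p, m ∨ m)) ∨ s(p ∨ q ∨ q ∨ r(q, q) ∨ s(k, s(q, m)), s(m ∧ p, p))

Derivation:
Left:  s(q ∨ q ∨ s(k, p) ∨ r(q, q) ∨ p, s(m ∧ p, s(q, m))) ∨ r((q ∧ p) ∧ k ∨ q ∨ ((k ∧ p) ∧ p ∨ m) ∨ q, r(p ∧ k ∧ p, m ∨ m))
  Flatten:  s(p ∨ q ∨ q ∨ r(q, q) ∨ s(k, p), s(m ∧ p, s(q, m))) ∨ r(k ∧ p ∧ p ∨ k ∧ p ∧ q ∨ m ∨ q ∨ q, r(k ∧ p ∧ p, m ∨ m))
  Sort arguments:  r(k ∧ p ∧ p ∨ k ∧ p ∧ q ∨ m ∨ q ∨ q, r(k ∧ p ∧ p, m ∨ m)) ∨ s(p ∨ q ∨ q ∨ r(q, q) ∨ s(k, p), s(m ∧ p, s(q, m)))
Right:  s(((q ∨ (r(q, q) ∨ q)) ∨ p) ∨ s(k, s(q, m)), s(p ∧ m, p)) ∨ r(p ∧ (k ∧ p) ∨ q ∨ q ∨ m ∨ (p ∧ k) ∧ q, r((k ∧ p) ∧ p, m ∨ m))
  Un-nest:  s(p ∨ q ∨ q ∨ r(q, q) ∨ s(k, s(q, m)), s(m ∧ p, p)) ∨ r(k ∧ p ∧ p ∨ k ∧ p ∧ q ∨ m ∨ q ∨ q, r(k ∧ p ∧ p, m ∨ m))
  Sort arguments:  r(k ∧ p ∧ p ∨ k ∧ p ∧ q ∨ m ∨ q ∨ q, r(k ∧ p ∧ p, m ∨ m)) ∨ s(p ∨ q ∨ q ∨ r(q, q) ∨ s(k, s(q, m)), s(m ∧ p, p))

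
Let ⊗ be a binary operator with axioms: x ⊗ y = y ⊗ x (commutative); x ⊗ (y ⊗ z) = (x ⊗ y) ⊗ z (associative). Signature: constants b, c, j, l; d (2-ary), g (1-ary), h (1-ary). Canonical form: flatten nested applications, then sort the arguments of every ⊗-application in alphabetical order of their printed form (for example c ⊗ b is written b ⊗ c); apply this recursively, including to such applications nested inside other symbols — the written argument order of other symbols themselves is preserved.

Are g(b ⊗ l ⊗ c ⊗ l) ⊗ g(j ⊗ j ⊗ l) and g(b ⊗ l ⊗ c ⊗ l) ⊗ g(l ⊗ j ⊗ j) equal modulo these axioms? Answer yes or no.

Left:  g(b ⊗ l ⊗ c ⊗ l) ⊗ g(j ⊗ j ⊗ l)
  Canonicalize subterm:  g(b ⊗ l ⊗ c ⊗ l)  →  g(b ⊗ c ⊗ l ⊗ l)
  Sort:  g(b ⊗ c ⊗ l ⊗ l) ⊗ g(j ⊗ j ⊗ l)
Right:  g(b ⊗ l ⊗ c ⊗ l) ⊗ g(l ⊗ j ⊗ j)
  Inside:  g(b ⊗ l ⊗ c ⊗ l)  →  g(b ⊗ c ⊗ l ⊗ l)
  Canonicalize subterm:  g(l ⊗ j ⊗ j)  →  g(j ⊗ j ⊗ l)
  Sort:  g(b ⊗ c ⊗ l ⊗ l) ⊗ g(j ⊗ j ⊗ l)

Answer: yes — both canonical forms are g(b ⊗ c ⊗ l ⊗ l) ⊗ g(j ⊗ j ⊗ l)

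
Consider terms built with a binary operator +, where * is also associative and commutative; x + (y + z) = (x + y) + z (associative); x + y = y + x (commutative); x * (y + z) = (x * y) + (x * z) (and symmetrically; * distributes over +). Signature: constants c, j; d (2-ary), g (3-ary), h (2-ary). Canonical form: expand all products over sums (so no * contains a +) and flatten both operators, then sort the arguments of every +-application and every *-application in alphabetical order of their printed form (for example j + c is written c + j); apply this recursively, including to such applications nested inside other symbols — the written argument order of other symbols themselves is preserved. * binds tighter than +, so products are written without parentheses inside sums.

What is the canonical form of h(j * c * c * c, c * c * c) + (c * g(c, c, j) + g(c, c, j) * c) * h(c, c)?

Distribute:  h(c * c * c * j, c * c * c) + c * g(c, c, j) * h(c, c) + c * g(c, c, j) * h(c, c)
Sort arguments:  c * g(c, c, j) * h(c, c) + c * g(c, c, j) * h(c, c) + h(c * c * c * j, c * c * c)

Answer: c * g(c, c, j) * h(c, c) + c * g(c, c, j) * h(c, c) + h(c * c * c * j, c * c * c)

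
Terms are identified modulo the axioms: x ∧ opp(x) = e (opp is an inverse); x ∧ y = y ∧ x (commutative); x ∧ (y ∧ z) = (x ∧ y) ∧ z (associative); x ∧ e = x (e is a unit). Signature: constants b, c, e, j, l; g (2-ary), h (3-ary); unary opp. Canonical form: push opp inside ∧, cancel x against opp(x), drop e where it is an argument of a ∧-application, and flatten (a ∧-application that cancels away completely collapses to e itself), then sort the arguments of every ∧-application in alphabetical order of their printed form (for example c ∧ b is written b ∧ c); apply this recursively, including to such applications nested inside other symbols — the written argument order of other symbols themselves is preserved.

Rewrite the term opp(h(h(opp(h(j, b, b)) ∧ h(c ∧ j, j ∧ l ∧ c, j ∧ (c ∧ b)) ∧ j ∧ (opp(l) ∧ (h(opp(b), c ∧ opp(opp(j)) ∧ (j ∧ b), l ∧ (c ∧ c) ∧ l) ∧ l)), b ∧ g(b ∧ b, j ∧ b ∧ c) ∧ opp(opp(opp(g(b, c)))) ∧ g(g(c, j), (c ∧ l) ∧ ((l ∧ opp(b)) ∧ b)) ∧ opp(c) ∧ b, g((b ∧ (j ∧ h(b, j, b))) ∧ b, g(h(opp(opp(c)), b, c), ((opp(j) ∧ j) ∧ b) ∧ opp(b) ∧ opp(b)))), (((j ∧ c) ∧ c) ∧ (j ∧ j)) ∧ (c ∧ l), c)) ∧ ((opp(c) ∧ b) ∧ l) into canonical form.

Push opp inside:  distribute opp over ∧ and collapse double opp
Collect:  opp(h(h(h(c ∧ j, c ∧ j ∧ l, b ∧ c ∧ j) ∧ h(opp(b), b ∧ c ∧ j ∧ j, c ∧ c ∧ l ∧ l) ∧ j ∧ opp(h(j, b, b)), b ∧ b ∧ g(b ∧ b, b ∧ c ∧ j) ∧ g(g(c, j), c ∧ l ∧ l) ∧ opp(c) ∧ opp(g(b, c)), g(b ∧ b ∧ h(b, j, b) ∧ j, g(h(c, b, c), opp(b)))), c ∧ c ∧ c ∧ j ∧ j ∧ j ∧ l, c)) ∧ opp(c) ∧ b ∧ l
Order the arguments:  b ∧ l ∧ opp(c) ∧ opp(h(h(h(c ∧ j, c ∧ j ∧ l, b ∧ c ∧ j) ∧ h(opp(b), b ∧ c ∧ j ∧ j, c ∧ c ∧ l ∧ l) ∧ j ∧ opp(h(j, b, b)), b ∧ b ∧ g(b ∧ b, b ∧ c ∧ j) ∧ g(g(c, j), c ∧ l ∧ l) ∧ opp(c) ∧ opp(g(b, c)), g(b ∧ b ∧ h(b, j, b) ∧ j, g(h(c, b, c), opp(b)))), c ∧ c ∧ c ∧ j ∧ j ∧ j ∧ l, c))

Answer: b ∧ l ∧ opp(c) ∧ opp(h(h(h(c ∧ j, c ∧ j ∧ l, b ∧ c ∧ j) ∧ h(opp(b), b ∧ c ∧ j ∧ j, c ∧ c ∧ l ∧ l) ∧ j ∧ opp(h(j, b, b)), b ∧ b ∧ g(b ∧ b, b ∧ c ∧ j) ∧ g(g(c, j), c ∧ l ∧ l) ∧ opp(c) ∧ opp(g(b, c)), g(b ∧ b ∧ h(b, j, b) ∧ j, g(h(c, b, c), opp(b)))), c ∧ c ∧ c ∧ j ∧ j ∧ j ∧ l, c))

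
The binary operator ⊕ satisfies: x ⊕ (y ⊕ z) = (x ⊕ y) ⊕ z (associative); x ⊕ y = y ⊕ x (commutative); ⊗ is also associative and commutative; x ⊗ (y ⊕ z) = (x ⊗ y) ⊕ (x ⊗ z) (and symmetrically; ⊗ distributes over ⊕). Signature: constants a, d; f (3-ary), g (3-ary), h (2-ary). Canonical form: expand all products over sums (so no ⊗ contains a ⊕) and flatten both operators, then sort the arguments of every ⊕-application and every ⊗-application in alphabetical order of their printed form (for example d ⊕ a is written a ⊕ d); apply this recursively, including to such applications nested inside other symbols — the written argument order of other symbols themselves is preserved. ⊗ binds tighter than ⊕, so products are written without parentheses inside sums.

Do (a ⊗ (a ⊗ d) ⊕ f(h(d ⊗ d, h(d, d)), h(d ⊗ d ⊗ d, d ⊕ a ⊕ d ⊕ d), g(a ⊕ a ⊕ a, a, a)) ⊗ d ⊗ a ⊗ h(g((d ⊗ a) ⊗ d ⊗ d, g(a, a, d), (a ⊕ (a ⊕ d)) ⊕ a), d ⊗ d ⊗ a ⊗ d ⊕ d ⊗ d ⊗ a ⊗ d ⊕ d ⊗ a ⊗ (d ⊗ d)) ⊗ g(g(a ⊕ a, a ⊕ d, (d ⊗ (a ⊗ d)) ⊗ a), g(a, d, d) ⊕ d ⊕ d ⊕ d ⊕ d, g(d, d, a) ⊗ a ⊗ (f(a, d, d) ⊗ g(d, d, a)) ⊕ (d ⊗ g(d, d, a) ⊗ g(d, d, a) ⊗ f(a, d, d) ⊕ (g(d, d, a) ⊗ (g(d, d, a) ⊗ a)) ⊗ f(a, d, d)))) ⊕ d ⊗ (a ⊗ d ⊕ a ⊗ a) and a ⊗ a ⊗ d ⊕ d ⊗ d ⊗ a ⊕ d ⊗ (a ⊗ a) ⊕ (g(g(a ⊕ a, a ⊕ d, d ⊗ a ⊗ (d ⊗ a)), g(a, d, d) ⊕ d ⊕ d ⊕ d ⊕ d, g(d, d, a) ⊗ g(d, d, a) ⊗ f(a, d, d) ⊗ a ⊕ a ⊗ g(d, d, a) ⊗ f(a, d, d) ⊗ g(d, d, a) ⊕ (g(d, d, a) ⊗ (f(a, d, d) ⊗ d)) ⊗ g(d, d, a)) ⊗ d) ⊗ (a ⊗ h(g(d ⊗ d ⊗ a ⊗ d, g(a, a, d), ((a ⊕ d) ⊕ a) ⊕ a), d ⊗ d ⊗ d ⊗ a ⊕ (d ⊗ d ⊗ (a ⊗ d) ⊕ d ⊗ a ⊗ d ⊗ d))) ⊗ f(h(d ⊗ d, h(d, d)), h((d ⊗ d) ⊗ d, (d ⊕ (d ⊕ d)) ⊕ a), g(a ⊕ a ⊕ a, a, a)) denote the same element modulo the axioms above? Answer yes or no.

Answer: yes — both canonical forms are a ⊗ a ⊗ d ⊕ a ⊗ a ⊗ d ⊕ a ⊗ d ⊗ d ⊕ a ⊗ d ⊗ f(h(d ⊗ d, h(d, d)), h(d ⊗ d ⊗ d, a ⊕ d ⊕ d ⊕ d), g(a ⊕ a ⊕ a, a, a)) ⊗ g(g(a ⊕ a, a ⊕ d, a ⊗ a ⊗ d ⊗ d), d ⊕ d ⊕ d ⊕ d ⊕ g(a, d, d), a ⊗ f(a, d, d) ⊗ g(d, d, a) ⊗ g(d, d, a) ⊕ a ⊗ f(a, d, d) ⊗ g(d, d, a) ⊗ g(d, d, a) ⊕ d ⊗ f(a, d, d) ⊗ g(d, d, a) ⊗ g(d, d, a)) ⊗ h(g(a ⊗ d ⊗ d ⊗ d, g(a, a, d), a ⊕ a ⊕ a ⊕ d), a ⊗ d ⊗ d ⊗ d ⊕ a ⊗ d ⊗ d ⊗ d ⊕ a ⊗ d ⊗ d ⊗ d)

Derivation:
Left:  (a ⊗ (a ⊗ d) ⊕ f(h(d ⊗ d, h(d, d)), h(d ⊗ d ⊗ d, d ⊕ a ⊕ d ⊕ d), g(a ⊕ a ⊕ a, a, a)) ⊗ d ⊗ a ⊗ h(g((d ⊗ a) ⊗ d ⊗ d, g(a, a, d), (a ⊕ (a ⊕ d)) ⊕ a), d ⊗ d ⊗ a ⊗ d ⊕ d ⊗ d ⊗ a ⊗ d ⊕ d ⊗ a ⊗ (d ⊗ d)) ⊗ g(g(a ⊕ a, a ⊕ d, (d ⊗ (a ⊗ d)) ⊗ a), g(a, d, d) ⊕ d ⊕ d ⊕ d ⊕ d, g(d, d, a) ⊗ a ⊗ (f(a, d, d) ⊗ g(d, d, a)) ⊕ (d ⊗ g(d, d, a) ⊗ g(d, d, a) ⊗ f(a, d, d) ⊕ (g(d, d, a) ⊗ (g(d, d, a) ⊗ a)) ⊗ f(a, d, d)))) ⊕ d ⊗ (a ⊗ d ⊕ a ⊗ a)
  Expand products over sums:  a ⊗ a ⊗ d ⊕ a ⊗ d ⊗ f(h(d ⊗ d, h(d, d)), h(d ⊗ d ⊗ d, a ⊕ d ⊕ d ⊕ d), g(a ⊕ a ⊕ a, a, a)) ⊗ g(g(a ⊕ a, a ⊕ d, a ⊗ a ⊗ d ⊗ d), d ⊕ d ⊕ d ⊕ d ⊕ g(a, d, d), a ⊗ f(a, d, d) ⊗ g(d, d, a) ⊗ g(d, d, a) ⊕ a ⊗ f(a, d, d) ⊗ g(d, d, a) ⊗ g(d, d, a) ⊕ d ⊗ f(a, d, d) ⊗ g(d, d, a) ⊗ g(d, d, a)) ⊗ h(g(a ⊗ d ⊗ d ⊗ d, g(a, a, d), a ⊕ a ⊕ a ⊕ d), a ⊗ d ⊗ d ⊗ d ⊕ a ⊗ d ⊗ d ⊗ d ⊕ a ⊗ d ⊗ d ⊗ d) ⊕ a ⊗ d ⊗ d ⊕ a ⊗ a ⊗ d
  Sort arguments:  a ⊗ a ⊗ d ⊕ a ⊗ a ⊗ d ⊕ a ⊗ d ⊗ d ⊕ a ⊗ d ⊗ f(h(d ⊗ d, h(d, d)), h(d ⊗ d ⊗ d, a ⊕ d ⊕ d ⊕ d), g(a ⊕ a ⊕ a, a, a)) ⊗ g(g(a ⊕ a, a ⊕ d, a ⊗ a ⊗ d ⊗ d), d ⊕ d ⊕ d ⊕ d ⊕ g(a, d, d), a ⊗ f(a, d, d) ⊗ g(d, d, a) ⊗ g(d, d, a) ⊕ a ⊗ f(a, d, d) ⊗ g(d, d, a) ⊗ g(d, d, a) ⊕ d ⊗ f(a, d, d) ⊗ g(d, d, a) ⊗ g(d, d, a)) ⊗ h(g(a ⊗ d ⊗ d ⊗ d, g(a, a, d), a ⊕ a ⊕ a ⊕ d), a ⊗ d ⊗ d ⊗ d ⊕ a ⊗ d ⊗ d ⊗ d ⊕ a ⊗ d ⊗ d ⊗ d)
Right:  a ⊗ a ⊗ d ⊕ d ⊗ d ⊗ a ⊕ d ⊗ (a ⊗ a) ⊕ (g(g(a ⊕ a, a ⊕ d, d ⊗ a ⊗ (d ⊗ a)), g(a, d, d) ⊕ d ⊕ d ⊕ d ⊕ d, g(d, d, a) ⊗ g(d, d, a) ⊗ f(a, d, d) ⊗ a ⊕ a ⊗ g(d, d, a) ⊗ f(a, d, d) ⊗ g(d, d, a) ⊕ (g(d, d, a) ⊗ (f(a, d, d) ⊗ d)) ⊗ g(d, d, a)) ⊗ d) ⊗ (a ⊗ h(g(d ⊗ d ⊗ a ⊗ d, g(a, a, d), ((a ⊕ d) ⊕ a) ⊕ a), d ⊗ d ⊗ d ⊗ a ⊕ (d ⊗ d ⊗ (a ⊗ d) ⊕ d ⊗ a ⊗ d ⊗ d))) ⊗ f(h(d ⊗ d, h(d, d)), h((d ⊗ d) ⊗ d, (d ⊕ (d ⊕ d)) ⊕ a), g(a ⊕ a ⊕ a, a, a))
  Un-nest:  a ⊗ a ⊗ d ⊕ a ⊗ d ⊗ d ⊕ a ⊗ a ⊗ d ⊕ a ⊗ d ⊗ f(h(d ⊗ d, h(d, d)), h(d ⊗ d ⊗ d, a ⊕ d ⊕ d ⊕ d), g(a ⊕ a ⊕ a, a, a)) ⊗ g(g(a ⊕ a, a ⊕ d, a ⊗ a ⊗ d ⊗ d), d ⊕ d ⊕ d ⊕ d ⊕ g(a, d, d), a ⊗ f(a, d, d) ⊗ g(d, d, a) ⊗ g(d, d, a) ⊕ a ⊗ f(a, d, d) ⊗ g(d, d, a) ⊗ g(d, d, a) ⊕ d ⊗ f(a, d, d) ⊗ g(d, d, a) ⊗ g(d, d, a)) ⊗ h(g(a ⊗ d ⊗ d ⊗ d, g(a, a, d), a ⊕ a ⊕ a ⊕ d), a ⊗ d ⊗ d ⊗ d ⊕ a ⊗ d ⊗ d ⊗ d ⊕ a ⊗ d ⊗ d ⊗ d)
  Order the arguments:  a ⊗ a ⊗ d ⊕ a ⊗ a ⊗ d ⊕ a ⊗ d ⊗ d ⊕ a ⊗ d ⊗ f(h(d ⊗ d, h(d, d)), h(d ⊗ d ⊗ d, a ⊕ d ⊕ d ⊕ d), g(a ⊕ a ⊕ a, a, a)) ⊗ g(g(a ⊕ a, a ⊕ d, a ⊗ a ⊗ d ⊗ d), d ⊕ d ⊕ d ⊕ d ⊕ g(a, d, d), a ⊗ f(a, d, d) ⊗ g(d, d, a) ⊗ g(d, d, a) ⊕ a ⊗ f(a, d, d) ⊗ g(d, d, a) ⊗ g(d, d, a) ⊕ d ⊗ f(a, d, d) ⊗ g(d, d, a) ⊗ g(d, d, a)) ⊗ h(g(a ⊗ d ⊗ d ⊗ d, g(a, a, d), a ⊕ a ⊕ a ⊕ d), a ⊗ d ⊗ d ⊗ d ⊕ a ⊗ d ⊗ d ⊗ d ⊕ a ⊗ d ⊗ d ⊗ d)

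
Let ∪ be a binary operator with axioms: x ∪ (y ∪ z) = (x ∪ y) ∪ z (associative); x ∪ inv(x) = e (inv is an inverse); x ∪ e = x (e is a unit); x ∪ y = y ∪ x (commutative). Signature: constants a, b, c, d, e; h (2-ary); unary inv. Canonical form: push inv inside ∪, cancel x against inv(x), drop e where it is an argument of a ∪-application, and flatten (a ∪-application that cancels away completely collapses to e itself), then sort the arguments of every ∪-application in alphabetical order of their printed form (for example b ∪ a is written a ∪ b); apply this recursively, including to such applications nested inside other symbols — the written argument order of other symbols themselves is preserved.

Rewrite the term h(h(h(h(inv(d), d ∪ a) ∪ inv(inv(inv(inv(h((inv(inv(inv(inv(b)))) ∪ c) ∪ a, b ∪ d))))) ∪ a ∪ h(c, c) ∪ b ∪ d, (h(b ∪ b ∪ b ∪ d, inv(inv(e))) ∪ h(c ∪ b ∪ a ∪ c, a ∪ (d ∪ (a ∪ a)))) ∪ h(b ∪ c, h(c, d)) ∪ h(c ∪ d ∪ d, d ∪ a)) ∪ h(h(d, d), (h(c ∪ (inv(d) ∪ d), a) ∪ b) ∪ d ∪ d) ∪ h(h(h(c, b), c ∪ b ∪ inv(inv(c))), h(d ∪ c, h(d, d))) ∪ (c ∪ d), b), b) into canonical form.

Answer: h(h(c ∪ d ∪ h(a ∪ b ∪ d ∪ h(a ∪ b ∪ c, b ∪ d) ∪ h(c, c) ∪ h(inv(d), a ∪ d), h(a ∪ b ∪ c ∪ c, a ∪ a ∪ a ∪ d) ∪ h(b ∪ b ∪ b ∪ d, e) ∪ h(b ∪ c, h(c, d)) ∪ h(c ∪ d ∪ d, a ∪ d)) ∪ h(h(d, d), b ∪ d ∪ d ∪ h(c, a)) ∪ h(h(h(c, b), b ∪ c ∪ c), h(c ∪ d, h(d, d))), b), b)

Derivation:
Focus inside:  h(h(inv(d), d ∪ a) ∪ inv(inv(inv(inv(h((inv(inv(inv(inv(b)))) ∪ c) ∪ a, b ∪ d))))) ∪ a ∪ h(c, c) ∪ b ∪ d, (h(b ∪ b ∪ b ∪ d, inv(inv(e))) ∪ h(c ∪ b ∪ a ∪ c, a ∪ (d ∪ (a ∪ a)))) ∪ h(b ∪ c, h(c, d)) ∪ h(c ∪ d ∪ d, d ∪ a)) ∪ h(h(d, d), (h(c ∪ (inv(d) ∪ d), a) ∪ b) ∪ d ∪ d) ∪ h(h(h(c, b), c ∪ b ∪ inv(inv(c))), h(d ∪ c, h(d, d))) ∪ (c ∪ d)
Push inv inside:  distribute inv over ∪ and collapse double inv
Collect:  h(a ∪ b ∪ d ∪ h(a ∪ b ∪ c, b ∪ d) ∪ h(c, c) ∪ h(inv(d), a ∪ d), h(a ∪ b ∪ c ∪ c, a ∪ a ∪ a ∪ d) ∪ h(b ∪ b ∪ b ∪ d, e) ∪ h(b ∪ c, h(c, d)) ∪ h(c ∪ d ∪ d, a ∪ d)) ∪ h(h(d, d), b ∪ d ∪ d ∪ h(c, a)) ∪ h(h(h(c, b), b ∪ c ∪ c), h(c ∪ d, h(d, d))) ∪ c ∪ d
Sort:  c ∪ d ∪ h(a ∪ b ∪ d ∪ h(a ∪ b ∪ c, b ∪ d) ∪ h(c, c) ∪ h(inv(d), a ∪ d), h(a ∪ b ∪ c ∪ c, a ∪ a ∪ a ∪ d) ∪ h(b ∪ b ∪ b ∪ d, e) ∪ h(b ∪ c, h(c, d)) ∪ h(c ∪ d ∪ d, a ∪ d)) ∪ h(h(d, d), b ∪ d ∪ d ∪ h(c, a)) ∪ h(h(h(c, b), b ∪ c ∪ c), h(c ∪ d, h(d, d)))
Rebuild:  h(h(c ∪ d ∪ h(a ∪ b ∪ d ∪ h(a ∪ b ∪ c, b ∪ d) ∪ h(c, c) ∪ h(inv(d), a ∪ d), h(a ∪ b ∪ c ∪ c, a ∪ a ∪ a ∪ d) ∪ h(b ∪ b ∪ b ∪ d, e) ∪ h(b ∪ c, h(c, d)) ∪ h(c ∪ d ∪ d, a ∪ d)) ∪ h(h(d, d), b ∪ d ∪ d ∪ h(c, a)) ∪ h(h(h(c, b), b ∪ c ∪ c), h(c ∪ d, h(d, d))), b), b)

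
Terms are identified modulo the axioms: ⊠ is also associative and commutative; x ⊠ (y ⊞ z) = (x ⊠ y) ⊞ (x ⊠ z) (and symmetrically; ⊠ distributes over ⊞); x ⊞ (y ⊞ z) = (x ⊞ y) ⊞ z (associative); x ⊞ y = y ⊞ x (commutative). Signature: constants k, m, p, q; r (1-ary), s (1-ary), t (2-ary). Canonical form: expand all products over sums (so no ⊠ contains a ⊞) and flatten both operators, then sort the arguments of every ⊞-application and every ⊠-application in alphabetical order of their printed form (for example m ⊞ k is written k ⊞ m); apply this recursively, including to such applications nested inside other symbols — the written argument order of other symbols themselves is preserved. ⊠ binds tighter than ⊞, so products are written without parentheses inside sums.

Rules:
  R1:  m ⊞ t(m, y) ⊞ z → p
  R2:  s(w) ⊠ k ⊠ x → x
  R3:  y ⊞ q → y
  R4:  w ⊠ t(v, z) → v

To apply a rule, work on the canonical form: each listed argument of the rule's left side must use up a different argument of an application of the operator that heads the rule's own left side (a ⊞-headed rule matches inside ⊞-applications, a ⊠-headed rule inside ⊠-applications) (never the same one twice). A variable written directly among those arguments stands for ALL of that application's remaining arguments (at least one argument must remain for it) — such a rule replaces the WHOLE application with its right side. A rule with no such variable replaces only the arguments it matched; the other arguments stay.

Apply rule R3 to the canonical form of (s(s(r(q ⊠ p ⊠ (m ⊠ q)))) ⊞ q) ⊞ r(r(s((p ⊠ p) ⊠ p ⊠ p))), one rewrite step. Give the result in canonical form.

Answer: r(r(s(p ⊠ p ⊠ p ⊠ p))) ⊞ s(s(r(m ⊠ p ⊠ q ⊠ q)))

Derivation:
Canonical form:  q ⊞ r(r(s(p ⊠ p ⊠ p ⊠ p))) ⊞ s(s(r(m ⊠ p ⊠ q ⊠ q)))
Match R3:  consume q;  y := r(r(s(p ⊠ p ⊠ p ⊠ p))) ⊞ s(s(r(m ⊠ p ⊠ q ⊠ q)))
Every leftover argument binds to the variable; the entire application is replaced.
Giving:  r(r(s(p ⊠ p ⊠ p ⊠ p))) ⊞ s(s(r(m ⊠ p ⊠ q ⊠ q)))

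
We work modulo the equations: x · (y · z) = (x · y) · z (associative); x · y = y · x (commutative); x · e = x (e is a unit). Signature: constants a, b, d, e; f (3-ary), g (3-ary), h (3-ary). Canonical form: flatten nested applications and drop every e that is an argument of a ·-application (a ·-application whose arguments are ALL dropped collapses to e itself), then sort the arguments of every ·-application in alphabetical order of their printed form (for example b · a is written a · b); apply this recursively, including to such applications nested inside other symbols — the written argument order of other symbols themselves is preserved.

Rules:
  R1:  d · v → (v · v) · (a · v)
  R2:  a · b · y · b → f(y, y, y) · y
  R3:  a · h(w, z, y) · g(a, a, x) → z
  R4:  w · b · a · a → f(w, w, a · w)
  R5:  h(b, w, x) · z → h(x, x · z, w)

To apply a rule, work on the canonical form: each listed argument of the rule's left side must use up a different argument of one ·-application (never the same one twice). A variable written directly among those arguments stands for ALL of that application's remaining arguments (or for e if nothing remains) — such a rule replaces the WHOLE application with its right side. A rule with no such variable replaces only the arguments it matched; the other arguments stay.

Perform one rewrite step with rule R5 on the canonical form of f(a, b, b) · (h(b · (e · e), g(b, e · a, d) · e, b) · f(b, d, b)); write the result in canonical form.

Canonical form:  f(a, b, b) · f(b, d, b) · h(b, g(b, a, d), b)
R5 matches:  uses h(b, g(b, a, d), b);  w := g(b, a, d), x := b, z := f(a, b, b) · f(b, d, b)
The variable takes the whole remainder — replace the entire application.
Result:  h(b, b · f(a, b, b) · f(b, d, b), g(b, a, d))

Answer: h(b, b · f(a, b, b) · f(b, d, b), g(b, a, d))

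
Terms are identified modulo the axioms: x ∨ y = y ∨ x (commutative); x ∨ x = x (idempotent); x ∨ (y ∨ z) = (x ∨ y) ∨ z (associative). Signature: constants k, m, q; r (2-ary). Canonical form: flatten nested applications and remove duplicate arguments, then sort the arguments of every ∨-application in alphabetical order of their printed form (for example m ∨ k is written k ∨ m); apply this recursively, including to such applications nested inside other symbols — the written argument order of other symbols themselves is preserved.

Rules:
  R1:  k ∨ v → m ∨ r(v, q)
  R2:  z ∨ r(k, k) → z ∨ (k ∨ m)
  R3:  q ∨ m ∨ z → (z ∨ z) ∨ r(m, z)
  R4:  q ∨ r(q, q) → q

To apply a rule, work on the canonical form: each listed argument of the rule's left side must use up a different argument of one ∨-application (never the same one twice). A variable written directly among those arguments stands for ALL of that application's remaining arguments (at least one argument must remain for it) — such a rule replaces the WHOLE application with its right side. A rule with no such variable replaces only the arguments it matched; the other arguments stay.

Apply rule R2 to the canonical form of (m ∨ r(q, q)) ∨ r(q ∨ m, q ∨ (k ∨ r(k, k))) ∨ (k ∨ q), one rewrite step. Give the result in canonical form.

Canonical form:  k ∨ m ∨ q ∨ r(m ∨ q, k ∨ q ∨ r(k, k)) ∨ r(q, q)
R2 matches:  uses r(k, k);  z := k ∨ q
The variable takes the whole remainder — replace the entire application.
Result:  k ∨ m ∨ q ∨ r(m ∨ q, k ∨ m ∨ q) ∨ r(q, q)

Answer: k ∨ m ∨ q ∨ r(m ∨ q, k ∨ m ∨ q) ∨ r(q, q)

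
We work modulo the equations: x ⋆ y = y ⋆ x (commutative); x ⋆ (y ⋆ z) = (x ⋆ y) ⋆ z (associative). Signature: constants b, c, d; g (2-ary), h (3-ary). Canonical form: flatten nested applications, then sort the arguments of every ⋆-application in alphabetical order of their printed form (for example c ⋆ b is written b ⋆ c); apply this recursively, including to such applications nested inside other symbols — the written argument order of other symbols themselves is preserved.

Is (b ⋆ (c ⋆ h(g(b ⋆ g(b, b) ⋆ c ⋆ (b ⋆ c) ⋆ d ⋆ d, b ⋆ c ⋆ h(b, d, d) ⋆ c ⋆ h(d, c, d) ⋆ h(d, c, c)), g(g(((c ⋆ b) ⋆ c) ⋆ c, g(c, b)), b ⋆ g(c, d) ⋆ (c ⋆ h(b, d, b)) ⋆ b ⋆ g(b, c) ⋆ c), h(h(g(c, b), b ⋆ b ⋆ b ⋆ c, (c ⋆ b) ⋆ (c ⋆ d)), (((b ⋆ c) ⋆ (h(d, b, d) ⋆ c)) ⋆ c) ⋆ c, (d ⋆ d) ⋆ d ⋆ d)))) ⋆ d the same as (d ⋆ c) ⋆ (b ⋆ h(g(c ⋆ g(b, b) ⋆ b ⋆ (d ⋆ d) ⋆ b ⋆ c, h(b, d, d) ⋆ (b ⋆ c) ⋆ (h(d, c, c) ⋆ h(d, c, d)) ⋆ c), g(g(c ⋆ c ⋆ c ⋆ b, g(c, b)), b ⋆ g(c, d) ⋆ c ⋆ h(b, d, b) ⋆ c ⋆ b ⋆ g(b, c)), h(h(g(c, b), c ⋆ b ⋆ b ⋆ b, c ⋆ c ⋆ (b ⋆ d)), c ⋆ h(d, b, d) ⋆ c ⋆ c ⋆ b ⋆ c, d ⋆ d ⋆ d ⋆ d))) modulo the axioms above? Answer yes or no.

Left:  (b ⋆ (c ⋆ h(g(b ⋆ g(b, b) ⋆ c ⋆ (b ⋆ c) ⋆ d ⋆ d, b ⋆ c ⋆ h(b, d, d) ⋆ c ⋆ h(d, c, d) ⋆ h(d, c, c)), g(g(((c ⋆ b) ⋆ c) ⋆ c, g(c, b)), b ⋆ g(c, d) ⋆ (c ⋆ h(b, d, b)) ⋆ b ⋆ g(b, c) ⋆ c), h(h(g(c, b), b ⋆ b ⋆ b ⋆ c, (c ⋆ b) ⋆ (c ⋆ d)), (((b ⋆ c) ⋆ (h(d, b, d) ⋆ c)) ⋆ c) ⋆ c, (d ⋆ d) ⋆ d ⋆ d)))) ⋆ d
  Flatten:  b ⋆ c ⋆ h(g(b ⋆ g(b, b) ⋆ c ⋆ (b ⋆ c) ⋆ d ⋆ d, b ⋆ c ⋆ h(b, d, d) ⋆ c ⋆ h(d, c, d) ⋆ h(d, c, c)), g(g(((c ⋆ b) ⋆ c) ⋆ c, g(c, b)), b ⋆ g(c, d) ⋆ (c ⋆ h(b, d, b)) ⋆ b ⋆ g(b, c) ⋆ c), h(h(g(c, b), b ⋆ b ⋆ b ⋆ c, (c ⋆ b) ⋆ (c ⋆ d)), (((b ⋆ c) ⋆ (h(d, b, d) ⋆ c)) ⋆ c) ⋆ c, (d ⋆ d) ⋆ d ⋆ d)) ⋆ d
  Canonicalize subterm:  h(g(b ⋆ g(b, b) ⋆ c ⋆ (b ⋆ c) ⋆ d ⋆ d, b ⋆ c ⋆ h(b, d, d) ⋆ c ⋆ h(d, c, d) ⋆ h(d, c, c)), g(g(((c ⋆ b) ⋆ c) ⋆ c, g(c, b)), b ⋆ g(c, d) ⋆ (c ⋆ h(b, d, b)) ⋆ b ⋆ g(b, c) ⋆ c), h(h(g(c, b), b ⋆ b ⋆ b ⋆ c, (c ⋆ b) ⋆ (c ⋆ d)), (((b ⋆ c) ⋆ (h(d, b, d) ⋆ c)) ⋆ c) ⋆ c, (d ⋆ d) ⋆ d ⋆ d))  →  h(g(b ⋆ b ⋆ c ⋆ c ⋆ d ⋆ d ⋆ g(b, b), b ⋆ c ⋆ c ⋆ h(b, d, d) ⋆ h(d, c, c) ⋆ h(d, c, d)), g(g(b ⋆ c ⋆ c ⋆ c, g(c, b)), b ⋆ b ⋆ c ⋆ c ⋆ g(b, c) ⋆ g(c, d) ⋆ h(b, d, b)), h(h(g(c, b), b ⋆ b ⋆ b ⋆ c, b ⋆ c ⋆ c ⋆ d), b ⋆ c ⋆ c ⋆ c ⋆ c ⋆ h(d, b, d), d ⋆ d ⋆ d ⋆ d))
  Sort:  b ⋆ c ⋆ d ⋆ h(g(b ⋆ b ⋆ c ⋆ c ⋆ d ⋆ d ⋆ g(b, b), b ⋆ c ⋆ c ⋆ h(b, d, d) ⋆ h(d, c, c) ⋆ h(d, c, d)), g(g(b ⋆ c ⋆ c ⋆ c, g(c, b)), b ⋆ b ⋆ c ⋆ c ⋆ g(b, c) ⋆ g(c, d) ⋆ h(b, d, b)), h(h(g(c, b), b ⋆ b ⋆ b ⋆ c, b ⋆ c ⋆ c ⋆ d), b ⋆ c ⋆ c ⋆ c ⋆ c ⋆ h(d, b, d), d ⋆ d ⋆ d ⋆ d))
Right:  (d ⋆ c) ⋆ (b ⋆ h(g(c ⋆ g(b, b) ⋆ b ⋆ (d ⋆ d) ⋆ b ⋆ c, h(b, d, d) ⋆ (b ⋆ c) ⋆ (h(d, c, c) ⋆ h(d, c, d)) ⋆ c), g(g(c ⋆ c ⋆ c ⋆ b, g(c, b)), b ⋆ g(c, d) ⋆ c ⋆ h(b, d, b) ⋆ c ⋆ b ⋆ g(b, c)), h(h(g(c, b), c ⋆ b ⋆ b ⋆ b, c ⋆ c ⋆ (b ⋆ d)), c ⋆ h(d, b, d) ⋆ c ⋆ c ⋆ b ⋆ c, d ⋆ d ⋆ d ⋆ d)))
  Un-nest:  d ⋆ c ⋆ b ⋆ h(g(c ⋆ g(b, b) ⋆ b ⋆ (d ⋆ d) ⋆ b ⋆ c, h(b, d, d) ⋆ (b ⋆ c) ⋆ (h(d, c, c) ⋆ h(d, c, d)) ⋆ c), g(g(c ⋆ c ⋆ c ⋆ b, g(c, b)), b ⋆ g(c, d) ⋆ c ⋆ h(b, d, b) ⋆ c ⋆ b ⋆ g(b, c)), h(h(g(c, b), c ⋆ b ⋆ b ⋆ b, c ⋆ c ⋆ (b ⋆ d)), c ⋆ h(d, b, d) ⋆ c ⋆ c ⋆ b ⋆ c, d ⋆ d ⋆ d ⋆ d))
  Simplify inside:  h(g(c ⋆ g(b, b) ⋆ b ⋆ (d ⋆ d) ⋆ b ⋆ c, h(b, d, d) ⋆ (b ⋆ c) ⋆ (h(d, c, c) ⋆ h(d, c, d)) ⋆ c), g(g(c ⋆ c ⋆ c ⋆ b, g(c, b)), b ⋆ g(c, d) ⋆ c ⋆ h(b, d, b) ⋆ c ⋆ b ⋆ g(b, c)), h(h(g(c, b), c ⋆ b ⋆ b ⋆ b, c ⋆ c ⋆ (b ⋆ d)), c ⋆ h(d, b, d) ⋆ c ⋆ c ⋆ b ⋆ c, d ⋆ d ⋆ d ⋆ d))  →  h(g(b ⋆ b ⋆ c ⋆ c ⋆ d ⋆ d ⋆ g(b, b), b ⋆ c ⋆ c ⋆ h(b, d, d) ⋆ h(d, c, c) ⋆ h(d, c, d)), g(g(b ⋆ c ⋆ c ⋆ c, g(c, b)), b ⋆ b ⋆ c ⋆ c ⋆ g(b, c) ⋆ g(c, d) ⋆ h(b, d, b)), h(h(g(c, b), b ⋆ b ⋆ b ⋆ c, b ⋆ c ⋆ c ⋆ d), b ⋆ c ⋆ c ⋆ c ⋆ c ⋆ h(d, b, d), d ⋆ d ⋆ d ⋆ d))
  Order the arguments:  b ⋆ c ⋆ d ⋆ h(g(b ⋆ b ⋆ c ⋆ c ⋆ d ⋆ d ⋆ g(b, b), b ⋆ c ⋆ c ⋆ h(b, d, d) ⋆ h(d, c, c) ⋆ h(d, c, d)), g(g(b ⋆ c ⋆ c ⋆ c, g(c, b)), b ⋆ b ⋆ c ⋆ c ⋆ g(b, c) ⋆ g(c, d) ⋆ h(b, d, b)), h(h(g(c, b), b ⋆ b ⋆ b ⋆ c, b ⋆ c ⋆ c ⋆ d), b ⋆ c ⋆ c ⋆ c ⋆ c ⋆ h(d, b, d), d ⋆ d ⋆ d ⋆ d))

Answer: yes — both canonical forms are b ⋆ c ⋆ d ⋆ h(g(b ⋆ b ⋆ c ⋆ c ⋆ d ⋆ d ⋆ g(b, b), b ⋆ c ⋆ c ⋆ h(b, d, d) ⋆ h(d, c, c) ⋆ h(d, c, d)), g(g(b ⋆ c ⋆ c ⋆ c, g(c, b)), b ⋆ b ⋆ c ⋆ c ⋆ g(b, c) ⋆ g(c, d) ⋆ h(b, d, b)), h(h(g(c, b), b ⋆ b ⋆ b ⋆ c, b ⋆ c ⋆ c ⋆ d), b ⋆ c ⋆ c ⋆ c ⋆ c ⋆ h(d, b, d), d ⋆ d ⋆ d ⋆ d))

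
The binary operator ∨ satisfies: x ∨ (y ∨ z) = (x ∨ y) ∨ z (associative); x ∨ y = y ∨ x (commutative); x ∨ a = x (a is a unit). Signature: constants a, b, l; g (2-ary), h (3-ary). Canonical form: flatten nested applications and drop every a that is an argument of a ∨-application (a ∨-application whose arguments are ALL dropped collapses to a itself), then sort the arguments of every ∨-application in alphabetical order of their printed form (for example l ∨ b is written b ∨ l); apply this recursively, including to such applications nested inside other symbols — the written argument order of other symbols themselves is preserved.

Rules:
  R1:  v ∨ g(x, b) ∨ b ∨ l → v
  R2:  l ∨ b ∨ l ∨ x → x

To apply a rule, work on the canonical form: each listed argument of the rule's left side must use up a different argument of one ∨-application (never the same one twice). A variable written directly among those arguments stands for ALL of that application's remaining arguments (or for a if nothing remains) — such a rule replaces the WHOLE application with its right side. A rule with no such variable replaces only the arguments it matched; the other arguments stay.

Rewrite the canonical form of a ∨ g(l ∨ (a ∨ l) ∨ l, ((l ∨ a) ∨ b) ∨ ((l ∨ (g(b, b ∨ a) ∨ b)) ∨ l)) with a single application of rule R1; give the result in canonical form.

Canonical form:  g(l ∨ l ∨ l, b ∨ b ∨ g(b, b) ∨ l ∨ l ∨ l)
Apply R1:  consuming b, g(b, b), l;  v := b ∨ l ∨ l, x := b
The variable takes the whole remainder — replace the entire application.
Giving:  g(l ∨ l ∨ l, b ∨ l ∨ l)

Answer: g(l ∨ l ∨ l, b ∨ l ∨ l)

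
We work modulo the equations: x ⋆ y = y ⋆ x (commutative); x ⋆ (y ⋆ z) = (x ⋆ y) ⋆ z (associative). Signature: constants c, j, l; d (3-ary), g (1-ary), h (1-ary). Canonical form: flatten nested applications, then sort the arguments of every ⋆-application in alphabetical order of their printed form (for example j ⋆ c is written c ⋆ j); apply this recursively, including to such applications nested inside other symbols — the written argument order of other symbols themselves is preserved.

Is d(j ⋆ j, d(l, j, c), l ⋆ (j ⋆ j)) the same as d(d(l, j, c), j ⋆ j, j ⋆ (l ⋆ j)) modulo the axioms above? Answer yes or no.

Left:  d(j ⋆ j, d(l, j, c), l ⋆ (j ⋆ j))
  Work inside:  l ⋆ (j ⋆ j)
  Un-nest:  l ⋆ j ⋆ j
  Sort:  j ⋆ j ⋆ l
  Reassemble:  d(j ⋆ j, d(l, j, c), j ⋆ j ⋆ l)
Right:  d(d(l, j, c), j ⋆ j, j ⋆ (l ⋆ j))
  Work inside:  j ⋆ (l ⋆ j)
  Merge nested applications:  j ⋆ l ⋆ j
  Order the arguments:  j ⋆ j ⋆ l
  Reassemble:  d(d(l, j, c), j ⋆ j, j ⋆ j ⋆ l)

Answer: no — d(j ⋆ j, d(l, j, c), j ⋆ j ⋆ l) vs d(d(l, j, c), j ⋆ j, j ⋆ j ⋆ l)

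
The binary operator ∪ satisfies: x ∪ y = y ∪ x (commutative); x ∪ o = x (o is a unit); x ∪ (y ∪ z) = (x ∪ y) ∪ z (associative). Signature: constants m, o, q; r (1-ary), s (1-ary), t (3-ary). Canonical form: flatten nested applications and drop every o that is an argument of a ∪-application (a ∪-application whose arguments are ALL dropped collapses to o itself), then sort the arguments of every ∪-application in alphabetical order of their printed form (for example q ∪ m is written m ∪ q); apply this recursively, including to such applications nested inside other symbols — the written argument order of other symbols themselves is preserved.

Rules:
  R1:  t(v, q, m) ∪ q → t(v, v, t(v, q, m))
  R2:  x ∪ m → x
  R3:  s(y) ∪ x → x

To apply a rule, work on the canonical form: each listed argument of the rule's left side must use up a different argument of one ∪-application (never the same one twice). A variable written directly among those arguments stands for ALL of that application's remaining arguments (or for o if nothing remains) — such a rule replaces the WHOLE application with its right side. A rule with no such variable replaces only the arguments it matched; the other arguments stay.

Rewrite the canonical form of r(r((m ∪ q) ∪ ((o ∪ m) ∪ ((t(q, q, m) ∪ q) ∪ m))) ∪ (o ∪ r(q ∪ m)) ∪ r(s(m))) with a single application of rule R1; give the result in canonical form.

Canonical form:  r(r(m ∪ m ∪ m ∪ q ∪ q ∪ t(q, q, m)) ∪ r(m ∪ q) ∪ r(s(m)))
Match R1:  consume q, t(q, q, m);  v := q
Giving:  r(r(m ∪ m ∪ m ∪ q ∪ t(q, q, t(q, q, m))) ∪ r(m ∪ q) ∪ r(s(m)))

Answer: r(r(m ∪ m ∪ m ∪ q ∪ t(q, q, t(q, q, m))) ∪ r(m ∪ q) ∪ r(s(m)))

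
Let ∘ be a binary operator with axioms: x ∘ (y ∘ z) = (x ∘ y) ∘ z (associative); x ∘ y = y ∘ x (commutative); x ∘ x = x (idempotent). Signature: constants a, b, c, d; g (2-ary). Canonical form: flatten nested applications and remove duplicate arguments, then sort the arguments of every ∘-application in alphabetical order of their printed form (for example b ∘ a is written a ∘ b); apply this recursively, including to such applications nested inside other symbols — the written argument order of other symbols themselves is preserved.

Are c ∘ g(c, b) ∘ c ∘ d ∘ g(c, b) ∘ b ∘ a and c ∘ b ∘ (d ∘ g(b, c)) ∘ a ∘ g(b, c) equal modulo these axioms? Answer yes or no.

Answer: no — a ∘ b ∘ c ∘ d ∘ g(c, b) vs a ∘ b ∘ c ∘ d ∘ g(b, c)

Derivation:
Left:  c ∘ g(c, b) ∘ c ∘ d ∘ g(c, b) ∘ b ∘ a
  Deduplicate:  drop duplicate c, g(c, b)
  Sort:  a ∘ b ∘ c ∘ d ∘ g(c, b)
Right:  c ∘ b ∘ (d ∘ g(b, c)) ∘ a ∘ g(b, c)
  Merge nested applications:  c ∘ b ∘ d ∘ g(b, c) ∘ a ∘ g(b, c)
  Drop duplicates:  drop duplicate g(b, c)
  Order the arguments:  a ∘ b ∘ c ∘ d ∘ g(b, c)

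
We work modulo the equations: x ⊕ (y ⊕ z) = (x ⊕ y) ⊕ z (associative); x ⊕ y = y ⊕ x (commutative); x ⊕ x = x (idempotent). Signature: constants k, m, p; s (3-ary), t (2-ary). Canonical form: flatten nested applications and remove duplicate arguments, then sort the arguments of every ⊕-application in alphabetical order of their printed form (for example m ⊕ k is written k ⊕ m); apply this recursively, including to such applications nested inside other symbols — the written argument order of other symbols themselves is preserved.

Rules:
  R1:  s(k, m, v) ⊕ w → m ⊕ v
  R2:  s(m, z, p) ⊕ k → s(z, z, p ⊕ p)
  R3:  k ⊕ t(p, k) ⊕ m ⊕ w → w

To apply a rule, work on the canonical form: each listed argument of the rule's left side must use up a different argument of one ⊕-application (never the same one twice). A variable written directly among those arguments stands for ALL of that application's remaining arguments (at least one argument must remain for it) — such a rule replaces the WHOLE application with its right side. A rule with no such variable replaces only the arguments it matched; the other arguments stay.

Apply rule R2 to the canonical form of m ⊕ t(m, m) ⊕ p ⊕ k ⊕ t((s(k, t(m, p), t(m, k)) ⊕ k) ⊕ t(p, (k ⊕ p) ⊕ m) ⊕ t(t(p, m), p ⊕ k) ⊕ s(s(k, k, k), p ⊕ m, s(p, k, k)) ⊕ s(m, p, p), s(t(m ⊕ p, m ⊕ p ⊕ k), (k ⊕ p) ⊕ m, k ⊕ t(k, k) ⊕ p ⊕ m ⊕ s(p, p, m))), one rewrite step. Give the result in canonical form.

Answer: k ⊕ m ⊕ p ⊕ t(m, m) ⊕ t(s(k, t(m, p), t(m, k)) ⊕ s(p, p, p) ⊕ s(s(k, k, k), m ⊕ p, s(p, k, k)) ⊕ t(p, k ⊕ m ⊕ p) ⊕ t(t(p, m), k ⊕ p), s(t(m ⊕ p, k ⊕ m ⊕ p), k ⊕ m ⊕ p, k ⊕ m ⊕ p ⊕ s(p, p, m) ⊕ t(k, k)))

Derivation:
Canonical form:  k ⊕ m ⊕ p ⊕ t(k ⊕ s(k, t(m, p), t(m, k)) ⊕ s(m, p, p) ⊕ s(s(k, k, k), m ⊕ p, s(p, k, k)) ⊕ t(p, k ⊕ m ⊕ p) ⊕ t(t(p, m), k ⊕ p), s(t(m ⊕ p, k ⊕ m ⊕ p), k ⊕ m ⊕ p, k ⊕ m ⊕ p ⊕ s(p, p, m) ⊕ t(k, k))) ⊕ t(m, m)
Match R2:  consume k, s(m, p, p);  z := p
Giving:  k ⊕ m ⊕ p ⊕ t(m, m) ⊕ t(s(k, t(m, p), t(m, k)) ⊕ s(p, p, p) ⊕ s(s(k, k, k), m ⊕ p, s(p, k, k)) ⊕ t(p, k ⊕ m ⊕ p) ⊕ t(t(p, m), k ⊕ p), s(t(m ⊕ p, k ⊕ m ⊕ p), k ⊕ m ⊕ p, k ⊕ m ⊕ p ⊕ s(p, p, m) ⊕ t(k, k)))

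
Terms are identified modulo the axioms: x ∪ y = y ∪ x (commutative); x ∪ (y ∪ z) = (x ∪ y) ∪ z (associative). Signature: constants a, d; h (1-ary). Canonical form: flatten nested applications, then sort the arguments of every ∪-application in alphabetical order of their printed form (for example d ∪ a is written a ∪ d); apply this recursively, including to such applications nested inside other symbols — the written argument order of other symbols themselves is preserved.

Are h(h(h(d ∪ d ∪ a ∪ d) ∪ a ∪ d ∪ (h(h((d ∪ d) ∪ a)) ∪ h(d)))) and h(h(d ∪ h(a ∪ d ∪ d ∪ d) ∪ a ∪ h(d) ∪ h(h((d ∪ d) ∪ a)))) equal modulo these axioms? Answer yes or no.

Left:  h(h(h(d ∪ d ∪ a ∪ d) ∪ a ∪ d ∪ (h(h((d ∪ d) ∪ a)) ∪ h(d))))
  Descend into:  h(d ∪ d ∪ a ∪ d) ∪ a ∪ d ∪ (h(h((d ∪ d) ∪ a)) ∪ h(d))
  Flatten:  h(d ∪ d ∪ a ∪ d) ∪ a ∪ d ∪ h(h((d ∪ d) ∪ a)) ∪ h(d)
  Simplify inside:  h(d ∪ d ∪ a ∪ d)  →  h(a ∪ d ∪ d ∪ d)
  Simplify inside:  h(h((d ∪ d) ∪ a))  →  h(h(a ∪ d ∪ d))
  Order the arguments:  a ∪ d ∪ h(a ∪ d ∪ d ∪ d) ∪ h(d) ∪ h(h(a ∪ d ∪ d))
  Put back:  h(h(a ∪ d ∪ h(a ∪ d ∪ d ∪ d) ∪ h(d) ∪ h(h(a ∪ d ∪ d))))
Right:  h(h(d ∪ h(a ∪ d ∪ d ∪ d) ∪ a ∪ h(d) ∪ h(h((d ∪ d) ∪ a))))
  Work inside:  d ∪ h(a ∪ d ∪ d ∪ d) ∪ a ∪ h(d) ∪ h(h((d ∪ d) ∪ a))
  Inside:  h(h((d ∪ d) ∪ a))  →  h(h(a ∪ d ∪ d))
  Sort:  a ∪ d ∪ h(a ∪ d ∪ d ∪ d) ∪ h(d) ∪ h(h(a ∪ d ∪ d))
  Rebuild:  h(h(a ∪ d ∪ h(a ∪ d ∪ d ∪ d) ∪ h(d) ∪ h(h(a ∪ d ∪ d))))

Answer: yes — both canonical forms are h(h(a ∪ d ∪ h(a ∪ d ∪ d ∪ d) ∪ h(d) ∪ h(h(a ∪ d ∪ d))))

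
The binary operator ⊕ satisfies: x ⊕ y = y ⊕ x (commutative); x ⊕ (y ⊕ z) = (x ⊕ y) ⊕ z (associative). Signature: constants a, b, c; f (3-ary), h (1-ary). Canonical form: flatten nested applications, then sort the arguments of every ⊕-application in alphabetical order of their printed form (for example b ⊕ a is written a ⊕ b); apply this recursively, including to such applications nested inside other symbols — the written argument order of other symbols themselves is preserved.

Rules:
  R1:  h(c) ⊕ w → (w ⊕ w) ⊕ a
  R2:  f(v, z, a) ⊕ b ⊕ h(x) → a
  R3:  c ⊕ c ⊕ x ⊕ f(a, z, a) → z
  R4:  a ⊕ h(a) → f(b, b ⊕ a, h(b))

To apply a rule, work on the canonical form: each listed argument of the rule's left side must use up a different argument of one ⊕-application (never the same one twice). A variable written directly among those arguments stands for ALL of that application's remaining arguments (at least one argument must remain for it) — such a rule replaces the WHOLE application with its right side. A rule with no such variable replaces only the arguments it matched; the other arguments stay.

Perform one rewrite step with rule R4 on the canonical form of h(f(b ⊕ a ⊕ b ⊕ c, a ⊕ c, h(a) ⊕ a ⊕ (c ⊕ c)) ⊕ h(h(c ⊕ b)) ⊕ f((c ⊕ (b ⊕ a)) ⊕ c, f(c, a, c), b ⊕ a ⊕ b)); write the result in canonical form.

Answer: h(f(a ⊕ b ⊕ b ⊕ c, a ⊕ c, c ⊕ c ⊕ f(b, a ⊕ b, h(b))) ⊕ f(a ⊕ b ⊕ c ⊕ c, f(c, a, c), a ⊕ b ⊕ b) ⊕ h(h(b ⊕ c)))

Derivation:
Canonical form:  h(f(a ⊕ b ⊕ b ⊕ c, a ⊕ c, a ⊕ c ⊕ c ⊕ h(a)) ⊕ f(a ⊕ b ⊕ c ⊕ c, f(c, a, c), a ⊕ b ⊕ b) ⊕ h(h(b ⊕ c)))
Match R4:  consume a, h(a)
Result:  h(f(a ⊕ b ⊕ b ⊕ c, a ⊕ c, c ⊕ c ⊕ f(b, a ⊕ b, h(b))) ⊕ f(a ⊕ b ⊕ c ⊕ c, f(c, a, c), a ⊕ b ⊕ b) ⊕ h(h(b ⊕ c)))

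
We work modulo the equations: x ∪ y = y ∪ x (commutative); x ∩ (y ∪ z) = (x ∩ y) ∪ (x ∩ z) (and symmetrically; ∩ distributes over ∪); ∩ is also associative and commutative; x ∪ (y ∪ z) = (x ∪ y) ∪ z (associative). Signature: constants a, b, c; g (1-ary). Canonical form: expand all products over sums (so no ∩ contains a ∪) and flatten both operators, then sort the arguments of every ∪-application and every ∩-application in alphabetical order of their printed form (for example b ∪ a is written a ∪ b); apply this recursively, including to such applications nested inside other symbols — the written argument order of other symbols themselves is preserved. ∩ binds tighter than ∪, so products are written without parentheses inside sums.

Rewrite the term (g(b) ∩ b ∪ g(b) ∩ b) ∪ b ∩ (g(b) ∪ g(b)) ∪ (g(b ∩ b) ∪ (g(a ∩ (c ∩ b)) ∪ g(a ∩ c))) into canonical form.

Expand:  b ∩ g(b) ∪ b ∩ g(b) ∪ b ∩ g(b) ∪ b ∩ g(b) ∪ g(b ∩ b) ∪ g(a ∩ b ∩ c) ∪ g(a ∩ c)
Order the arguments:  b ∩ g(b) ∪ b ∩ g(b) ∪ b ∩ g(b) ∪ b ∩ g(b) ∪ g(a ∩ b ∩ c) ∪ g(a ∩ c) ∪ g(b ∩ b)

Answer: b ∩ g(b) ∪ b ∩ g(b) ∪ b ∩ g(b) ∪ b ∩ g(b) ∪ g(a ∩ b ∩ c) ∪ g(a ∩ c) ∪ g(b ∩ b)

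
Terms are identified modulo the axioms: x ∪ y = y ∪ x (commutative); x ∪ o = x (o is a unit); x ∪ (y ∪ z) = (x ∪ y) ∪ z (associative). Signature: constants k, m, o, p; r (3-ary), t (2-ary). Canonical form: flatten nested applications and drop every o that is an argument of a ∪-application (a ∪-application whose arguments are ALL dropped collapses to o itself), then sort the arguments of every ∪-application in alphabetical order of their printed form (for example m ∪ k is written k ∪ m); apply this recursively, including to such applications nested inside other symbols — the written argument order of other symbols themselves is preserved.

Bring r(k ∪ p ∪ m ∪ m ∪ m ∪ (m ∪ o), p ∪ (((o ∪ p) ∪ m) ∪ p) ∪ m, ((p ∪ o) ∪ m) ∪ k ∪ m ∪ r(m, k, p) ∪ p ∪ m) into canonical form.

Answer: r(k ∪ m ∪ m ∪ m ∪ m ∪ p, m ∪ m ∪ p ∪ p ∪ p, k ∪ m ∪ m ∪ m ∪ p ∪ p ∪ r(m, k, p))

Derivation:
Descend into:  ((p ∪ o) ∪ m) ∪ k ∪ m ∪ r(m, k, p) ∪ p ∪ m
Un-nest:  p ∪ o ∪ m ∪ k ∪ m ∪ r(m, k, p) ∪ p ∪ m
Drop the unit:  drop o
Sort:  k ∪ m ∪ m ∪ m ∪ p ∪ p ∪ r(m, k, p)
Reassemble:  r(k ∪ m ∪ m ∪ m ∪ m ∪ p, m ∪ m ∪ p ∪ p ∪ p, k ∪ m ∪ m ∪ m ∪ p ∪ p ∪ r(m, k, p))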